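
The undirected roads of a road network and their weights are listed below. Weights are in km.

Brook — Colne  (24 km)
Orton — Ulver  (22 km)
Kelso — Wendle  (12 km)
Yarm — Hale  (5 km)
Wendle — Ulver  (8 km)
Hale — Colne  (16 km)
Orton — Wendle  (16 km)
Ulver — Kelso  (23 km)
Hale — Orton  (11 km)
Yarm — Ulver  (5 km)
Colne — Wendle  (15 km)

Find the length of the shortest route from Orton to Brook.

Compare a few routes:
Orton → Hale → Yarm → Ulver → Wendle → Colne → Brook: 11+5+5+8+15+24 = 68
Orton → Hale → Colne → Brook: 11+16+24 = 51
Orton → Wendle → Colne → Brook: 16+15+24 = 55
Cheapest is Orton → Hale → Colne → Brook at 51 km.

51 km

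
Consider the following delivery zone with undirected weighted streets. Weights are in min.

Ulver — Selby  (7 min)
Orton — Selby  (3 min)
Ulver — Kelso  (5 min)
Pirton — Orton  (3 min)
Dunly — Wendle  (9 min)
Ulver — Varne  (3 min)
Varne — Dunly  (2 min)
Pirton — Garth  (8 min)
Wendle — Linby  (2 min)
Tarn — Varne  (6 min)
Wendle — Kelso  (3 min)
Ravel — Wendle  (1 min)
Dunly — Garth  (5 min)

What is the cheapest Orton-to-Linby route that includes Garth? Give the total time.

27 min

Shortest Orton→Garth: Orton–Pirton–Garth = 11
Best Garth to Linby: Garth–Dunly–Wendle–Linby costing 16
Total via Garth: 11 + 16 = 27 min.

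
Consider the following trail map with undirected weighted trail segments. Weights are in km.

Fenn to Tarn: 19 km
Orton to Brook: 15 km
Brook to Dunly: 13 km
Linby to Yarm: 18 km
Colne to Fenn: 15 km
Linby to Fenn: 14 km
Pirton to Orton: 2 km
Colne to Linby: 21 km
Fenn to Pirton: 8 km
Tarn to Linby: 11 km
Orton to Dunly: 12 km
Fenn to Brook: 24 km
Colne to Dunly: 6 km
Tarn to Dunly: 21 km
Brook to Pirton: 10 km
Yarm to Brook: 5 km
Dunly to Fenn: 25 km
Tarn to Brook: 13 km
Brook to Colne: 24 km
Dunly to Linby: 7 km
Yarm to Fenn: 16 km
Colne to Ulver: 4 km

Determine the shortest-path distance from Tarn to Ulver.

28 km

Running Dijkstra from Tarn:
Tarn: 0
Linby: 11  (via Tarn)
Brook: 13  (via Tarn)
Dunly: 18  (via Linby)
Yarm: 18  (via Brook)
Fenn: 19  (via Tarn)
Pirton: 23  (via Brook)
Colne: 24  (via Dunly)
Orton: 25  (via Pirton)
Ulver: 28  (via Colne)
Shortest route: Tarn–Linby–Dunly–Colne–Ulver = 28 km.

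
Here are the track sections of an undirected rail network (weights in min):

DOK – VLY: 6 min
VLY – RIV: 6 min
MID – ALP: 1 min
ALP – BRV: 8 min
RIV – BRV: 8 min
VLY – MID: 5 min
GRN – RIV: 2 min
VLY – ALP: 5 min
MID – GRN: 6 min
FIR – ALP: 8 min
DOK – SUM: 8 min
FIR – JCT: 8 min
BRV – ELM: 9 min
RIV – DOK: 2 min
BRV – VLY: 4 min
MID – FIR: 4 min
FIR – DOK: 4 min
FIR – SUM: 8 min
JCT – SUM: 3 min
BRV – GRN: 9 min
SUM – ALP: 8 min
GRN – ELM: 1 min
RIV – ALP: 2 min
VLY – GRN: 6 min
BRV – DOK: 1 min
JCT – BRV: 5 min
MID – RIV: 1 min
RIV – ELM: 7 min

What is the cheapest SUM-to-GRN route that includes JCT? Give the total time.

Shortest SUM→JCT: SUM → JCT = 3
Best JCT to GRN: JCT → BRV → DOK → RIV → GRN costing 10
Total via JCT: 3 + 10 = 13 min.

13 min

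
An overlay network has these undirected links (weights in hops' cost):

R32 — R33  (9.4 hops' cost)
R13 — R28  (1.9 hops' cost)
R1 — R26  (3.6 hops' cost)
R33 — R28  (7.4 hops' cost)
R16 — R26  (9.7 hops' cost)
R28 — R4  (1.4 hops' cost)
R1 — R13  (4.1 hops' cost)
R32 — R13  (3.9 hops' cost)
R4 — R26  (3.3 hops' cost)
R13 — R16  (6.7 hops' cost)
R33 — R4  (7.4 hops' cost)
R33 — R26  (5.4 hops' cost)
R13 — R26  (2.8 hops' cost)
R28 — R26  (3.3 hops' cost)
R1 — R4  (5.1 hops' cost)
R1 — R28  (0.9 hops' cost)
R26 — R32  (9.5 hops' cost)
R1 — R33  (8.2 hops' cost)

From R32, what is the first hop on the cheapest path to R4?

Compare a few routes:
R32 → R13 → R28 → R4: 3.9+1.9+1.4 = 7.2
R32 → R13 → R26 → R4: 3.9+2.8+3.3 = 10
The minimum is 7.2 hops' cost via R32 → R13 → R28 → R4.
So from R32 the first move is to R13.

R13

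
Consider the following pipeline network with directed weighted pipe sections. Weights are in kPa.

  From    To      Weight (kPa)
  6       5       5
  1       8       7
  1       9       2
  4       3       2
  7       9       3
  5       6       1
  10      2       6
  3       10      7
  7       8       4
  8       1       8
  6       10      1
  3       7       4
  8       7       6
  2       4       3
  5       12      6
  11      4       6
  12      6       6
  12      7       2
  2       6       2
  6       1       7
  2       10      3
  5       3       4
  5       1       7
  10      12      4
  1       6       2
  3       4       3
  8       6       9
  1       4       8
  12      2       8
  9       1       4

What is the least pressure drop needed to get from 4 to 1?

13 kPa

Enumerating some paths:
4–3–7–8–1: 2+4+4+8 = 18
4–3–10–12–7–9–1: 2+7+4+2+3+4 = 22
4–3–7–9–1: 2+4+3+4 = 13
Cheapest is 4–3–7–9–1 at 13 kPa.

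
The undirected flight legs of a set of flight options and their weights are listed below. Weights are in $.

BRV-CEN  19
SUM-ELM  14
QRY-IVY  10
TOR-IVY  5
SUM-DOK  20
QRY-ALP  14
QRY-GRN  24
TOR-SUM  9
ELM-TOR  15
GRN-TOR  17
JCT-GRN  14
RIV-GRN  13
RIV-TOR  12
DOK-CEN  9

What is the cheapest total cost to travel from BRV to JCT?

Enumerating some paths:
BRV - CEN - DOK - SUM - ELM - TOR - GRN - JCT: 19+9+20+14+15+17+14 = 108
BRV - CEN - DOK - SUM - TOR - GRN - JCT: 19+9+20+9+17+14 = 88
BRV - CEN - DOK - SUM - TOR - RIV - GRN - JCT: 19+9+20+9+12+13+14 = 96
The minimum is $88 via BRV - CEN - DOK - SUM - TOR - GRN - JCT.

$88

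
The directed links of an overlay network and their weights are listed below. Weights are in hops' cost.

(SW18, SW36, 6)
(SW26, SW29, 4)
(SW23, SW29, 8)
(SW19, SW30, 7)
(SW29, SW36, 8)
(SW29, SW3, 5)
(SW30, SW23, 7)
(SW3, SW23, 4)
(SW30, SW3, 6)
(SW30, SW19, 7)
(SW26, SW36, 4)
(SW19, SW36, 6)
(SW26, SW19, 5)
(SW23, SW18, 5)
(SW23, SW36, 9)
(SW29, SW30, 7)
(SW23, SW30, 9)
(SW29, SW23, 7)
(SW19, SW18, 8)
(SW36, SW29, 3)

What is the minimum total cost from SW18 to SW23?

Running Dijkstra from SW18:
SW18: 0
SW36: 6  (via SW18)
SW29: 9  (via SW36)
SW3: 14  (via SW29)
SW23: 16  (via SW29)
Shortest route: SW18 → SW36 → SW29 → SW23 = 16 hops' cost.

16 hops' cost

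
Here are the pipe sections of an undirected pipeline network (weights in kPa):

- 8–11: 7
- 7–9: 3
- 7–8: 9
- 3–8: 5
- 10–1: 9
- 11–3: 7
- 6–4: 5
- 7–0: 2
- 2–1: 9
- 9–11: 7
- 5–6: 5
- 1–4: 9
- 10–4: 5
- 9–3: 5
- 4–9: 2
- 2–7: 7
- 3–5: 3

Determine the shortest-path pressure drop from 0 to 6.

Settle nodes by increasing distance from 0:
0: 0
7: 2  (via 0)
9: 5  (via 7)
4: 7  (via 9)
2: 9  (via 7)
3: 10  (via 9)
8: 11  (via 7)
6: 12  (via 4)
Shortest route: 0–7–9–4–6 = 12 kPa.

12 kPa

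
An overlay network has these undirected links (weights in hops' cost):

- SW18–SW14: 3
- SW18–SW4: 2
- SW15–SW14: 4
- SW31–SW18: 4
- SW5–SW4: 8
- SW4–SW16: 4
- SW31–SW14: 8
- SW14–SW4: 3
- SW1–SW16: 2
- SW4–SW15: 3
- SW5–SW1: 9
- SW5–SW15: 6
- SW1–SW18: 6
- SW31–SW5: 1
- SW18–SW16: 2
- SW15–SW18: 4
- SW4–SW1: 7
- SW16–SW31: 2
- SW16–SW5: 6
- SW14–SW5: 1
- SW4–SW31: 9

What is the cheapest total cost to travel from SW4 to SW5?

Candidate routes:
SW4 → SW14 → SW5: 3+1 = 4
SW4 → SW18 → SW14 → SW5: 2+3+1 = 6
Cheapest is SW4 → SW14 → SW5 at 4 hops' cost.

4 hops' cost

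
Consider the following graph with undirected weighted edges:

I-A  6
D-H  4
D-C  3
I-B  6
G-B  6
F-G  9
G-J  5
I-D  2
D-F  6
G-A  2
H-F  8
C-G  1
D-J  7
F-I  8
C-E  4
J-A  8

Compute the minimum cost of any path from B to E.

Shortest distances from B:
B: 0
G: 6  (via B)
I: 6  (via B)
C: 7  (via G)
A: 8  (via G)
D: 8  (via I)
E: 11  (via C)
Shortest route: B–G–C–E = 11.

11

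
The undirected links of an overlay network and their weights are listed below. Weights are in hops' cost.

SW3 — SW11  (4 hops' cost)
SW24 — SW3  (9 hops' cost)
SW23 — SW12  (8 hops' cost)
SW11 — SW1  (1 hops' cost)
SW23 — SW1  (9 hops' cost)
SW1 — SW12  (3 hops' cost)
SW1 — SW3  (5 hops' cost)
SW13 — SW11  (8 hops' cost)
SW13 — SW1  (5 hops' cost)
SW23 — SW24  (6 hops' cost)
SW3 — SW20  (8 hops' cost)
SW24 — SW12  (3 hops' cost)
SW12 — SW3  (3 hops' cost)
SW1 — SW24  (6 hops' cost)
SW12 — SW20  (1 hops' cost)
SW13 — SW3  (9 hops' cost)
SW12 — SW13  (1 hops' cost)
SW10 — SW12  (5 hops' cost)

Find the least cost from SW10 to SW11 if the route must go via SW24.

Shortest SW10→SW24: SW10–SW12–SW24 = 8
Shortest SW24→SW11: SW24–SW1–SW11 = 7
Total via SW24: 8 + 7 = 15 hops' cost.

15 hops' cost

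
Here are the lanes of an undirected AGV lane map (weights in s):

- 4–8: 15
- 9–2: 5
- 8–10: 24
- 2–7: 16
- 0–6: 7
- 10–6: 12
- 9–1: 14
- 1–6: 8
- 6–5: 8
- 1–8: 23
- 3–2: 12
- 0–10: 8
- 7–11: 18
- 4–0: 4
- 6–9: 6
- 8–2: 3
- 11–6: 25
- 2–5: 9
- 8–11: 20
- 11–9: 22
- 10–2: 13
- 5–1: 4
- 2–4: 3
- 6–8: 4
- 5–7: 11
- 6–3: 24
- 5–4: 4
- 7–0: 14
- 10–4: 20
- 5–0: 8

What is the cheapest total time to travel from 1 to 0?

Shortest distances from 1:
1: 0
5: 4  (via 1)
4: 8  (via 5)
6: 8  (via 1)
2: 11  (via 4)
0: 12  (via 5)
Shortest route: 1 → 5 → 0 = 12 s.

12 s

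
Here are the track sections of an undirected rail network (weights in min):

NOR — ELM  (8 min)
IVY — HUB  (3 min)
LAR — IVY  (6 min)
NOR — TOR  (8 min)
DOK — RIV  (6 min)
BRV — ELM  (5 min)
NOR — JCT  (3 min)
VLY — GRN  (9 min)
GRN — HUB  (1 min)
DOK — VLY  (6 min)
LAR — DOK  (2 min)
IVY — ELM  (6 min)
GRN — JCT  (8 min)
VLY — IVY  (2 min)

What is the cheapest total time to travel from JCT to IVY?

Running Dijkstra from JCT:
JCT: 0
NOR: 3  (via JCT)
GRN: 8  (via JCT)
HUB: 9  (via GRN)
ELM: 11  (via NOR)
TOR: 11  (via NOR)
IVY: 12  (via HUB)
Shortest route: JCT → GRN → HUB → IVY = 12 min.

12 min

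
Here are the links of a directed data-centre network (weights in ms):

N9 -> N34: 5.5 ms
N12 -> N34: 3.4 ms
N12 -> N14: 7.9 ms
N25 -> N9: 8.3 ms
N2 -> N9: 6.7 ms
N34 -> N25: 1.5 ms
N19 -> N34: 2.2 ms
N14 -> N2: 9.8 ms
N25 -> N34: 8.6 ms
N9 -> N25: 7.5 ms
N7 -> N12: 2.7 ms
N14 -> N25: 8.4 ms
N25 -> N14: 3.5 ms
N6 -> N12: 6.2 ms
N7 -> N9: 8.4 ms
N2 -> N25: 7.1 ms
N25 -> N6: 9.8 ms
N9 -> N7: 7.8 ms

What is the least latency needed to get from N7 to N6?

Enumerating some paths:
N7–N9–N25–N6: 8.4+7.5+9.8 = 25.7
N7–N9–N34–N25–N6: 8.4+5.5+1.5+9.8 = 25.2
N7–N12–N34–N25–N6: 2.7+3.4+1.5+9.8 = 17.4
Cheapest is N7–N12–N34–N25–N6 at 17.4 ms.

17.4 ms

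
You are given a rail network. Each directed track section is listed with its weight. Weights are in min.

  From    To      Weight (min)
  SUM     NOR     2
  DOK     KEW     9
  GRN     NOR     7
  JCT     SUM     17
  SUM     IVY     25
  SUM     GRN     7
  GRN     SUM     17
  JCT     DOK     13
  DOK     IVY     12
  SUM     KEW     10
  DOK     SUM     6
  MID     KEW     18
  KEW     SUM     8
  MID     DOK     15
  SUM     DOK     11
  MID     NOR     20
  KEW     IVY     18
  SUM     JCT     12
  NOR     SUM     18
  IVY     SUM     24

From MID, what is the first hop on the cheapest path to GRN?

DOK

Candidate routes:
MID–DOK–SUM–GRN: 15+6+7 = 28
MID–DOK–KEW–SUM–GRN: 15+9+8+7 = 39
MID–KEW–SUM–GRN: 18+8+7 = 33
Cheapest is MID–DOK–SUM–GRN at 28 min.
So from MID the first move is to DOK.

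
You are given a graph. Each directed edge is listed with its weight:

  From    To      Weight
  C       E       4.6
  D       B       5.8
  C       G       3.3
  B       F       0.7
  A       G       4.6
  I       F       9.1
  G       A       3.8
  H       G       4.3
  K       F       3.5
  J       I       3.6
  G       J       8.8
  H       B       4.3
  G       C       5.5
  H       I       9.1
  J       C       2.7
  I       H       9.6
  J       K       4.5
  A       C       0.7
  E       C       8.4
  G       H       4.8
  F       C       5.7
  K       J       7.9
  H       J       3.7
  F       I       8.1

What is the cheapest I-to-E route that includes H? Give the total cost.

Shortest I→H: I–H = 9.6
Best H to E: H–J–C–E costing 11
Total via H: 9.6 + 11 = 20.6.

20.6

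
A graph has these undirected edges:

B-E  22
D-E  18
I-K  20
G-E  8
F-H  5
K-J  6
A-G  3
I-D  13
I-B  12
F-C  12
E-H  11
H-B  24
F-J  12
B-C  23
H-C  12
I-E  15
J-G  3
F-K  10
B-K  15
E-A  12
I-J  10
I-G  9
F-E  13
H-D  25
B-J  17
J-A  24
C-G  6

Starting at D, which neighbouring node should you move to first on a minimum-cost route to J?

Compare a few routes:
D - I - G - J: 13+9+3 = 25
D - I - J: 13+10 = 23
The minimum is 23 via D - I - J.
So from D the first move is to I.

I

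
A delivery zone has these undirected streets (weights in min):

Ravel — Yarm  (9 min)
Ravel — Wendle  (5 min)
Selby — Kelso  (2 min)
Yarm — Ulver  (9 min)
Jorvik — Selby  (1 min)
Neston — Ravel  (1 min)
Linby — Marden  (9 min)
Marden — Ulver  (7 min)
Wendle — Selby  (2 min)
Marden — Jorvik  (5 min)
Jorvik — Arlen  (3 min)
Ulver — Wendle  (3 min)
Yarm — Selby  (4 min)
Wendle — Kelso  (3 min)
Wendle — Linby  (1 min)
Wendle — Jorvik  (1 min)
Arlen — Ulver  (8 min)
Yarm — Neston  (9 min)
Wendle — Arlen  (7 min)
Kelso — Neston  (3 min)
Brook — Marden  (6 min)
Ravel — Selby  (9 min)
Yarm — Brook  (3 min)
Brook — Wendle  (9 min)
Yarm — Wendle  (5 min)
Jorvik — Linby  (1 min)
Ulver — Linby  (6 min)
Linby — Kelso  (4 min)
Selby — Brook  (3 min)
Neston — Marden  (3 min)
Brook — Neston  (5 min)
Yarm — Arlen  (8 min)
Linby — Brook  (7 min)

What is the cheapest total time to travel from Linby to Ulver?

Enumerating some paths:
Linby - Jorvik - Wendle - Ulver: 1+1+3 = 5
Linby - Wendle - Ulver: 1+3 = 4
Cheapest is Linby - Wendle - Ulver at 4 min.

4 min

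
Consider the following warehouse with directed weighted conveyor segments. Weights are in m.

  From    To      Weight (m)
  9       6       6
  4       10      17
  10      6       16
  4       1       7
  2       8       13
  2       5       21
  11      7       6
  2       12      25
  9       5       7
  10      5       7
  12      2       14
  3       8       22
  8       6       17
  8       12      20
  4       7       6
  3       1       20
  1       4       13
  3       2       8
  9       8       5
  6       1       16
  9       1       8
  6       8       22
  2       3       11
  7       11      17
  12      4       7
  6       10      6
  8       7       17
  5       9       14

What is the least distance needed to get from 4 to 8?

Shortest distances from 4:
4: 0
7: 6  (via 4)
1: 7  (via 4)
10: 17  (via 4)
11: 23  (via 7)
5: 24  (via 10)
6: 33  (via 10)
9: 38  (via 5)
8: 43  (via 9)
Shortest route: 4 → 10 → 5 → 9 → 8 = 43 m.

43 m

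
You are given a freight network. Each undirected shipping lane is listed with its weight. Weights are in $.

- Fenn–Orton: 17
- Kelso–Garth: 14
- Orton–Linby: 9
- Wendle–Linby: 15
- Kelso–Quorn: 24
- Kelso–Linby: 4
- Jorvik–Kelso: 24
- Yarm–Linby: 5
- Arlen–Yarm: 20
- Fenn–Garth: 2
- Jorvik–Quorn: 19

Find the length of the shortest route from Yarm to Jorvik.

Compare a few routes:
Yarm → Linby → Kelso → Quorn → Jorvik: 5+4+24+19 = 52
Yarm → Linby → Kelso → Jorvik: 5+4+24 = 33
Cheapest is Yarm → Linby → Kelso → Jorvik at $33.

$33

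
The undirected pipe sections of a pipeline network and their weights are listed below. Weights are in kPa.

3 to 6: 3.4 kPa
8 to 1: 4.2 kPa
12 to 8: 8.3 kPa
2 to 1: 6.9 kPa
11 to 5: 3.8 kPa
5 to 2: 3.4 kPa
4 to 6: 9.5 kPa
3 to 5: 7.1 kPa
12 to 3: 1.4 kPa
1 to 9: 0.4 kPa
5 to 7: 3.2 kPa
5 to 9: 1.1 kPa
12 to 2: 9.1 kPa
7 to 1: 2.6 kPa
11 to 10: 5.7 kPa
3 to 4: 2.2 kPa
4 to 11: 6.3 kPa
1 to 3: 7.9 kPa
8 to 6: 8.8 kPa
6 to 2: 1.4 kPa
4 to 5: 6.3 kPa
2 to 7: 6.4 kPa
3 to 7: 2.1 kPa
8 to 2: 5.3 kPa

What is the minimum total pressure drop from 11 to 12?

Enumerating some paths:
11–4–3–12: 6.3+2.2+1.4 = 9.9
11–5–7–3–12: 3.8+3.2+2.1+1.4 = 10.5
11–5–9–1–7–3–12: 3.8+1.1+0.4+2.6+2.1+1.4 = 11.4
The minimum is 9.9 kPa via 11–4–3–12.

9.9 kPa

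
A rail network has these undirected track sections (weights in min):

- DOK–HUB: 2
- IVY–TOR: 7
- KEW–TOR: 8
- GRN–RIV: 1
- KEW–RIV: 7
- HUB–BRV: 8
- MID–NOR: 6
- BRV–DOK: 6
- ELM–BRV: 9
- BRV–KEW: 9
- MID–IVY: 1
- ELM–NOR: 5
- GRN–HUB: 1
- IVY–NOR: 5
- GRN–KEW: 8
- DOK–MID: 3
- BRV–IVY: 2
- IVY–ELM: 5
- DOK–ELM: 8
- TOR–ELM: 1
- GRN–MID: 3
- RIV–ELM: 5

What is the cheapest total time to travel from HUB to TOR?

8 min

Enumerating some paths:
HUB - GRN - RIV - ELM - TOR: 1+1+5+1 = 8
HUB - DOK - ELM - TOR: 2+8+1 = 11
HUB - GRN - MID - IVY - TOR: 1+3+1+7 = 12
HUB - GRN - MID - IVY - ELM - TOR: 1+3+1+5+1 = 11
The minimum is 8 min via HUB - GRN - RIV - ELM - TOR.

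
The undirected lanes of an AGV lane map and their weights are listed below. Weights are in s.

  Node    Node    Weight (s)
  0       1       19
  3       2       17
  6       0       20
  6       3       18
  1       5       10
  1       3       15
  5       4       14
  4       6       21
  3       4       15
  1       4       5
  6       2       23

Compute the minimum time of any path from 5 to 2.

42 s

Running Dijkstra from 5:
5: 0
1: 10  (via 5)
4: 14  (via 5)
3: 25  (via 1)
0: 29  (via 1)
6: 35  (via 4)
2: 42  (via 3)
Shortest route: 5 → 1 → 3 → 2 = 42 s.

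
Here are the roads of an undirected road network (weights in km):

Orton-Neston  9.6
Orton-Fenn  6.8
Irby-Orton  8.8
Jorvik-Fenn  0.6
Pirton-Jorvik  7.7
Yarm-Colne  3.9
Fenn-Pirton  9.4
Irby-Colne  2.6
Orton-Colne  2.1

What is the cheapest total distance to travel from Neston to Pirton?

24.7 km

Settle nodes by increasing distance from Neston:
Neston: 0
Orton: 9.6  (via Neston)
Colne: 11.7  (via Orton)
Irby: 14.3  (via Colne)
Yarm: 15.6  (via Colne)
Fenn: 16.4  (via Orton)
Jorvik: 17  (via Fenn)
Pirton: 24.7  (via Jorvik)
Shortest route: Neston–Orton–Fenn–Jorvik–Pirton = 24.7 km.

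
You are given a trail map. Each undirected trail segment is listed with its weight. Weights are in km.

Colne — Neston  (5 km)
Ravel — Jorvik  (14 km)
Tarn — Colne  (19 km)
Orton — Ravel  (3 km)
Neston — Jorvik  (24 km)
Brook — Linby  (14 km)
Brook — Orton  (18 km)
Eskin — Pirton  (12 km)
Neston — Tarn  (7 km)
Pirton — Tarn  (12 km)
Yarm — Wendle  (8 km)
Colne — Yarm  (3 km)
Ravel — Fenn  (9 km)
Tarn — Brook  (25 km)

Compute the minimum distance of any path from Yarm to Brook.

40 km

Compare a few routes:
Yarm–Colne–Neston–Tarn–Brook: 3+5+7+25 = 40
Yarm–Colne–Tarn–Brook: 3+19+25 = 47
Cheapest is Yarm–Colne–Neston–Tarn–Brook at 40 km.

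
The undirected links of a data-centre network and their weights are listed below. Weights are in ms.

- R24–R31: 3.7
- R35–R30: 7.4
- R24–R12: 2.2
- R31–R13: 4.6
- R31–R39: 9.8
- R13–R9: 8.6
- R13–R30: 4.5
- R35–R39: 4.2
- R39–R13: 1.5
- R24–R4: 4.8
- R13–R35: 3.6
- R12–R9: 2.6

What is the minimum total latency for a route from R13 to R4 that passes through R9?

18.2 ms

Shortest R13→R9: R13–R9 = 8.6
Shortest R9→R4: R9–R12–R24–R4 = 9.6
Total via R9: 8.6 + 9.6 = 18.2 ms.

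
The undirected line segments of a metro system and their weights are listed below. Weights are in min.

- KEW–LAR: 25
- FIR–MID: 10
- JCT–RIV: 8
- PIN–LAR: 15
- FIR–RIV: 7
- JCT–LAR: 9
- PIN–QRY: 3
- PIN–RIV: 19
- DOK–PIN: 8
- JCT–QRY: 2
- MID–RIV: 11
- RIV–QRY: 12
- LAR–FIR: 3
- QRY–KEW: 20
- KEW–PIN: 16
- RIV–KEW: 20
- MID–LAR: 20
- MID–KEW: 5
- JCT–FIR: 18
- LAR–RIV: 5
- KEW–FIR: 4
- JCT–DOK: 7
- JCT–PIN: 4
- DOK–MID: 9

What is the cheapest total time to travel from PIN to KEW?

16 min

Enumerating some paths:
PIN - KEW: 16 = 16
PIN - JCT - LAR - FIR - KEW: 4+9+3+4 = 20
The minimum is 16 min via PIN - KEW.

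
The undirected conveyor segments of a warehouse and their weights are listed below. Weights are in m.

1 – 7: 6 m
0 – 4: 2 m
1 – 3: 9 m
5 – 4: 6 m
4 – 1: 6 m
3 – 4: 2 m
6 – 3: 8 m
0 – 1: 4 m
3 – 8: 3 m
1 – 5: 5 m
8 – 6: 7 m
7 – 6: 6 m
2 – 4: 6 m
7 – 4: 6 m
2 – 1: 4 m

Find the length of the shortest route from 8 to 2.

Candidate routes:
8–3–4–2: 3+2+6 = 11
8–3–4–1–2: 3+2+6+4 = 15
8–3–4–0–1–2: 3+2+2+4+4 = 15
The minimum is 11 m via 8–3–4–2.

11 m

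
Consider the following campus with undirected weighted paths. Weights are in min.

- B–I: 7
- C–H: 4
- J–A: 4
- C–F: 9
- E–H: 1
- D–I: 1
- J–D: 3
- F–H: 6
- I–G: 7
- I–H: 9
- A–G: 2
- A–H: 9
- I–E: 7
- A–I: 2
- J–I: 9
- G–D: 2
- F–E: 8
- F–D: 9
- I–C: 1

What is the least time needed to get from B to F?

17 min

Enumerating some paths:
B–I–E–H–F: 7+7+1+6 = 21
B–I–C–F: 7+1+9 = 17
B–I–C–H–E–F: 7+1+4+1+8 = 21
B–I–C–H–F: 7+1+4+6 = 18
The minimum is 17 min via B–I–C–F.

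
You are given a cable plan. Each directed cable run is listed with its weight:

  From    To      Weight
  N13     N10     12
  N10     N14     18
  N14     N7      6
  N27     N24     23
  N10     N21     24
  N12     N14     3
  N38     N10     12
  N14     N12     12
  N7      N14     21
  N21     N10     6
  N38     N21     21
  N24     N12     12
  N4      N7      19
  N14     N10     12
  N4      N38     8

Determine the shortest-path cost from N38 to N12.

42

Shortest distances from N38:
N38: 0
N10: 12  (via N38)
N21: 21  (via N38)
N14: 30  (via N10)
N7: 36  (via N14)
N12: 42  (via N14)
Shortest route: N38 → N10 → N14 → N12 = 42.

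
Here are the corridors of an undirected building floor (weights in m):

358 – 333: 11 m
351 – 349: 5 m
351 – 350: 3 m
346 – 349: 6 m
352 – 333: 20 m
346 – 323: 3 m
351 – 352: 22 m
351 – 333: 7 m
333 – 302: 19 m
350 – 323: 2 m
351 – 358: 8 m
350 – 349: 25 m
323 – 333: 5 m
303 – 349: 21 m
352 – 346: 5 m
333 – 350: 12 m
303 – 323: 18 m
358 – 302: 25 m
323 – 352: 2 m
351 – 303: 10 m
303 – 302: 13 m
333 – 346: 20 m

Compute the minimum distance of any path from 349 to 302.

Settle nodes by increasing distance from 349:
349: 0
351: 5  (via 349)
346: 6  (via 349)
350: 8  (via 351)
323: 9  (via 346)
352: 11  (via 346)
333: 12  (via 351)
358: 13  (via 351)
303: 15  (via 351)
302: 28  (via 303)
Shortest route: 349 → 351 → 303 → 302 = 28 m.

28 m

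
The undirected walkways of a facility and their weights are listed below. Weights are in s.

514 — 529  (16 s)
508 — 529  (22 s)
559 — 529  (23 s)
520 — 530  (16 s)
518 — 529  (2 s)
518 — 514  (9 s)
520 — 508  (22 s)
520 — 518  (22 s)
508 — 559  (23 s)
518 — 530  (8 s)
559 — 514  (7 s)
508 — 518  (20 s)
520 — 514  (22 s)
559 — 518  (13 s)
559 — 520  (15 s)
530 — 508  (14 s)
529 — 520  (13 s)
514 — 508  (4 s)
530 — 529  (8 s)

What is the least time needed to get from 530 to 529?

Shortest distances from 530:
530: 0
518: 8  (via 530)
529: 8  (via 530)
Shortest route: 530–529 = 8 s.

8 s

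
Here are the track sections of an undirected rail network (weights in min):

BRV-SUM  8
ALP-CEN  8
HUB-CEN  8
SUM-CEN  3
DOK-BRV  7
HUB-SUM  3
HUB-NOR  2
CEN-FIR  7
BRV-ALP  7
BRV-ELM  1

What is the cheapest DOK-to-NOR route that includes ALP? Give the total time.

Shortest DOK→ALP: DOK–BRV–ALP = 14
Shortest ALP→NOR: ALP–CEN–SUM–HUB–NOR = 16
Total via ALP: 14 + 16 = 30 min.

30 min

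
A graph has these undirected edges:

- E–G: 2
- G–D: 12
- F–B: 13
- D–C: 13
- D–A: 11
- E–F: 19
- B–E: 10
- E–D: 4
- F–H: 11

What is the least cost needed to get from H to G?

32

Running Dijkstra from H:
H: 0
F: 11  (via H)
B: 24  (via F)
E: 30  (via F)
G: 32  (via E)
Shortest route: H–F–E–G = 32.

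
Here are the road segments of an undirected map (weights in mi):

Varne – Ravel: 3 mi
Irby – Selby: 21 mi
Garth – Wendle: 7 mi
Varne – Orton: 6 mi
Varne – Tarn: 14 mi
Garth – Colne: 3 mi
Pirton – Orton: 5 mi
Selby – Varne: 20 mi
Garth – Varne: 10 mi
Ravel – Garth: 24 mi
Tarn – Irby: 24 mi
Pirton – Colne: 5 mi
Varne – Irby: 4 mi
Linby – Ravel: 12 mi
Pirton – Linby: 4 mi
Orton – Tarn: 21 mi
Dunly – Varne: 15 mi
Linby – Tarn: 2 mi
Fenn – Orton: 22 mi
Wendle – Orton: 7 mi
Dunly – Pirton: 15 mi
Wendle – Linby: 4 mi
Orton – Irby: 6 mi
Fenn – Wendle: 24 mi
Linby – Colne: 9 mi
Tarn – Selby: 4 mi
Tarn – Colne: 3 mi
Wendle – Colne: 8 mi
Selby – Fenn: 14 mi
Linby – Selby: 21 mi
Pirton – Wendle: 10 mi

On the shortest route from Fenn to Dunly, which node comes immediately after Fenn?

Compare a few routes:
Fenn - Selby - Tarn - Linby - Pirton - Dunly: 14+4+2+4+15 = 39
Fenn - Orton - Pirton - Dunly: 22+5+15 = 42
Fenn - Selby - Tarn - Colne - Pirton - Dunly: 14+4+3+5+15 = 41
Fenn - Orton - Varne - Dunly: 22+6+15 = 43
Cheapest is Fenn - Selby - Tarn - Linby - Pirton - Dunly at 39 mi.
So from Fenn the first move is to Selby.

Selby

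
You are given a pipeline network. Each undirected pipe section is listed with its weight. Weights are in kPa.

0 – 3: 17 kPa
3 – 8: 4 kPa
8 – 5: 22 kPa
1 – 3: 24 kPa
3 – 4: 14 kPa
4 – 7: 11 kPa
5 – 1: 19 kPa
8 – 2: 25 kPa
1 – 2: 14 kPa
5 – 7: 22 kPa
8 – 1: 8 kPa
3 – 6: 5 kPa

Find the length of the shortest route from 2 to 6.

31 kPa

Compare a few routes:
2 - 1 - 8 - 3 - 6: 14+8+4+5 = 31
2 - 8 - 3 - 6: 25+4+5 = 34
2 - 1 - 3 - 6: 14+24+5 = 43
2 - 8 - 1 - 3 - 6: 25+8+24+5 = 62
The minimum is 31 kPa via 2 - 1 - 8 - 3 - 6.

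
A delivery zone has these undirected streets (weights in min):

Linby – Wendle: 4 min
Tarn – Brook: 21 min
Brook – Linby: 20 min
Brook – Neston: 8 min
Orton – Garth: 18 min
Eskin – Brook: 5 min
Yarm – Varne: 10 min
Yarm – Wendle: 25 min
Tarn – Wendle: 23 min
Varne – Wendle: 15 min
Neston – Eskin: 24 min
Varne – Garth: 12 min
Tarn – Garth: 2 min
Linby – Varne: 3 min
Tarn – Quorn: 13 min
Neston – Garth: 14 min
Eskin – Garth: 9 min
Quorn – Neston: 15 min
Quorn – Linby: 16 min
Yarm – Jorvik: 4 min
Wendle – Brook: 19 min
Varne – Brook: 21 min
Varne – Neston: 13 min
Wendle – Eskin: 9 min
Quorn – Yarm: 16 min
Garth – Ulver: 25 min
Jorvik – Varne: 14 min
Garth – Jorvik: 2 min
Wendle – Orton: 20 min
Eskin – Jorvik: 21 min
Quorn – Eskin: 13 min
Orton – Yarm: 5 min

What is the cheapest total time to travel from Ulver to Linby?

40 min

Candidate routes:
Ulver → Garth → Jorvik → Yarm → Varne → Linby: 25+2+4+10+3 = 44
Ulver → Garth → Jorvik → Varne → Linby: 25+2+14+3 = 44
Ulver → Garth → Varne → Linby: 25+12+3 = 40
Ulver → Garth → Eskin → Wendle → Linby: 25+9+9+4 = 47
Cheapest is Ulver → Garth → Varne → Linby at 40 min.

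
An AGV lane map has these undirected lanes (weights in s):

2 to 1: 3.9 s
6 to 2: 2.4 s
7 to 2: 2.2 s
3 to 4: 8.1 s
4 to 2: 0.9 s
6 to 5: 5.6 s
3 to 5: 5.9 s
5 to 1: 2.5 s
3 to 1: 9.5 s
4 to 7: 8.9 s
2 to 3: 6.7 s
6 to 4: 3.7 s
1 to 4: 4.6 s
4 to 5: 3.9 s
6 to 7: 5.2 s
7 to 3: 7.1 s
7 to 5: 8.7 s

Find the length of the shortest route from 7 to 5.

7 s

Settle nodes by increasing distance from 7:
7: 0
2: 2.2  (via 7)
4: 3.1  (via 2)
6: 4.6  (via 2)
1: 6.1  (via 2)
5: 7  (via 4)
Shortest route: 7–2–4–5 = 7 s.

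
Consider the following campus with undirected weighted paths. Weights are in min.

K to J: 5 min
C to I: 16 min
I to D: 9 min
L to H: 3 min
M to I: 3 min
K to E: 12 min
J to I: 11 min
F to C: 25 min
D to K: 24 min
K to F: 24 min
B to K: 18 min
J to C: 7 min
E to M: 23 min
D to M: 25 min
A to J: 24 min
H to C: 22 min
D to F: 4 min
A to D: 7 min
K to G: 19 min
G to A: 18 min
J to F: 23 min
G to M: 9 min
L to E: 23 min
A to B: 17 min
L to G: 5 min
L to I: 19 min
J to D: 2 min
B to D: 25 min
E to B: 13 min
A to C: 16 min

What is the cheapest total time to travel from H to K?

27 min

Shortest distances from H:
H: 0
L: 3  (via H)
G: 8  (via L)
M: 17  (via G)
I: 20  (via M)
C: 22  (via H)
A: 26  (via G)
E: 26  (via L)
K: 27  (via G)
Shortest route: H–L–G–K = 27 min.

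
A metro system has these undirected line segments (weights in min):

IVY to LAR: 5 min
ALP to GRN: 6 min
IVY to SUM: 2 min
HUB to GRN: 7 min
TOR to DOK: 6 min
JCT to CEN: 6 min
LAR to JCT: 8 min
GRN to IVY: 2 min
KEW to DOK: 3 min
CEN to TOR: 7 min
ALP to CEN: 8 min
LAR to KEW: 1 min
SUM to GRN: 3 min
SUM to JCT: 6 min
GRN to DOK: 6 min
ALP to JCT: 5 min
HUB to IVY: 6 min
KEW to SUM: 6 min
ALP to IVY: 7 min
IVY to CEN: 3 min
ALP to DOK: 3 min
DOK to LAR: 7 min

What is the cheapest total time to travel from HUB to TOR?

Compare a few routes:
HUB–GRN–DOK–TOR: 7+6+6 = 19
HUB–IVY–GRN–DOK–TOR: 6+2+6+6 = 20
HUB–IVY–CEN–TOR: 6+3+7 = 16
HUB–GRN–IVY–CEN–TOR: 7+2+3+7 = 19
Cheapest is HUB–IVY–CEN–TOR at 16 min.

16 min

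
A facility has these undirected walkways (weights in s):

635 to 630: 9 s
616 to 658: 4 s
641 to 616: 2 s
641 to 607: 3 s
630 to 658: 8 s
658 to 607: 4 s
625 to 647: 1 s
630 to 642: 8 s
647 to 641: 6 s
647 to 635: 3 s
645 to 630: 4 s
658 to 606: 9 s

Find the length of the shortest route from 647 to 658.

Running Dijkstra from 647:
647: 0
625: 1  (via 647)
635: 3  (via 647)
641: 6  (via 647)
616: 8  (via 641)
607: 9  (via 641)
630: 12  (via 635)
658: 12  (via 616)
Shortest route: 647 → 641 → 616 → 658 = 12 s.

12 s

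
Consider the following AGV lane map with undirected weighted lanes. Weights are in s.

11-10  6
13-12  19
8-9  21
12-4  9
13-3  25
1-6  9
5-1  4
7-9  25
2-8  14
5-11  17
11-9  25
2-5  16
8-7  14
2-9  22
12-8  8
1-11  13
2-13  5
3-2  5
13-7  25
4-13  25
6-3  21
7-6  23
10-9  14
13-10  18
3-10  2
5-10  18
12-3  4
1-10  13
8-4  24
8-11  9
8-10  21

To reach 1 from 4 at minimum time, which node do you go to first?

12

Candidate routes:
4 - 12 - 3 - 10 - 11 - 1: 9+4+2+6+13 = 34
4 - 12 - 3 - 10 - 5 - 1: 9+4+2+18+4 = 37
4 - 12 - 3 - 2 - 5 - 1: 9+4+5+16+4 = 38
4 - 12 - 3 - 10 - 1: 9+4+2+13 = 28
The minimum is 28 s via 4 - 12 - 3 - 10 - 1.
So from 4 the first move is to 12.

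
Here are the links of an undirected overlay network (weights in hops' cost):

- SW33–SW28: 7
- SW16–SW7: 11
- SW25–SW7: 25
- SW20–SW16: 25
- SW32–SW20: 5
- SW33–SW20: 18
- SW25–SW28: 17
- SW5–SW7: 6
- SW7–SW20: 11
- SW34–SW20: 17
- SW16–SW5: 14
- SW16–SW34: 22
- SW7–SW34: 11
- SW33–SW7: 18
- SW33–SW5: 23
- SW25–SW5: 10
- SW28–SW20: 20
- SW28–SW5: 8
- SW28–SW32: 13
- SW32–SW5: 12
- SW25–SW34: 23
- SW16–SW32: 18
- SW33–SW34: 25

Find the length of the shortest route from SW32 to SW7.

Settle nodes by increasing distance from SW32:
SW32: 0
SW20: 5  (via SW32)
SW5: 12  (via SW32)
SW28: 13  (via SW32)
SW7: 16  (via SW20)
Shortest route: SW32 → SW20 → SW7 = 16 hops' cost.

16 hops' cost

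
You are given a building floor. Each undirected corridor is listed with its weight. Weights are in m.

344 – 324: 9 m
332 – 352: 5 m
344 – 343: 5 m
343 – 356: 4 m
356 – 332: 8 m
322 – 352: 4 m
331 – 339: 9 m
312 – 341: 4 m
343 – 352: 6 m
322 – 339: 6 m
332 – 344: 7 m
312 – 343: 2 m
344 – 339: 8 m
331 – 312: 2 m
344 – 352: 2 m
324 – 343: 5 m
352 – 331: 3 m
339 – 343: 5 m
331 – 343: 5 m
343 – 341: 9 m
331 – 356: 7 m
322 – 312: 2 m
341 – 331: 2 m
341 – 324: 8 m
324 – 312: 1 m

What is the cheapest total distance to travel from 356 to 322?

Compare a few routes:
356 - 343 - 324 - 312 - 322: 4+5+1+2 = 12
356 - 343 - 331 - 312 - 322: 4+5+2+2 = 13
356 - 343 - 312 - 322: 4+2+2 = 8
356 - 331 - 312 - 322: 7+2+2 = 11
The minimum is 8 m via 356 - 343 - 312 - 322.

8 m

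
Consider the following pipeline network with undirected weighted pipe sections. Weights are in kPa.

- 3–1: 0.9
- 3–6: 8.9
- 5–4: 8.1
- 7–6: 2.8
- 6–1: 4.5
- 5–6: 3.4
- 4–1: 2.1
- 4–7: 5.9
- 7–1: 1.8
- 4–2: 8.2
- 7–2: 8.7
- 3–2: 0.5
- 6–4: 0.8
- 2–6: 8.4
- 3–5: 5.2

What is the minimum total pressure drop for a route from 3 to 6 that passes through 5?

8.6 kPa

Best 3 to 5: 3–5 costing 5.2
Shortest 5→6: 5–6 = 3.4
Total via 5: 5.2 + 3.4 = 8.6 kPa.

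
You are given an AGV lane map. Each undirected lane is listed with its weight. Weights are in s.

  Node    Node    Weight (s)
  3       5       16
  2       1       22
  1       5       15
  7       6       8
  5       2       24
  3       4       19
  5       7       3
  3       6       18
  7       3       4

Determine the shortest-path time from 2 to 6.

35 s

Enumerating some paths:
2–1–5–7–6: 22+15+3+8 = 48
2–5–7–3–6: 24+3+4+18 = 49
2–5–7–6: 24+3+8 = 35
Cheapest is 2–5–7–6 at 35 s.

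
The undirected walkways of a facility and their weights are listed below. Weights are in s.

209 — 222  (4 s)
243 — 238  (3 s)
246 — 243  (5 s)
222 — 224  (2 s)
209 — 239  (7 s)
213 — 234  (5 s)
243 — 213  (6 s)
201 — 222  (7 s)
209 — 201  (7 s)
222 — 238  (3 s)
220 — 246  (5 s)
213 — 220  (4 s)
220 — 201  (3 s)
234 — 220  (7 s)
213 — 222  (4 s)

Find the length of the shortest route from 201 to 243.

Settle nodes by increasing distance from 201:
201: 0
220: 3  (via 201)
222: 7  (via 201)
213: 7  (via 220)
209: 7  (via 201)
246: 8  (via 220)
224: 9  (via 222)
238: 10  (via 222)
234: 10  (via 220)
243: 13  (via 213)
Shortest route: 201–220–213–243 = 13 s.

13 s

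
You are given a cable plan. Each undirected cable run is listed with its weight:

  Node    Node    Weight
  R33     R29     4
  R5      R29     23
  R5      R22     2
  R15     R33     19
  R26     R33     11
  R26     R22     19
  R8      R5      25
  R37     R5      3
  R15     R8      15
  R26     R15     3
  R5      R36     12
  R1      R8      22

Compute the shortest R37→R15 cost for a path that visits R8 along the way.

Best R37 to R8: R37 → R5 → R8 costing 28
Best R8 to R15: R8 → R15 costing 15
Total via R8: 28 + 15 = 43.

43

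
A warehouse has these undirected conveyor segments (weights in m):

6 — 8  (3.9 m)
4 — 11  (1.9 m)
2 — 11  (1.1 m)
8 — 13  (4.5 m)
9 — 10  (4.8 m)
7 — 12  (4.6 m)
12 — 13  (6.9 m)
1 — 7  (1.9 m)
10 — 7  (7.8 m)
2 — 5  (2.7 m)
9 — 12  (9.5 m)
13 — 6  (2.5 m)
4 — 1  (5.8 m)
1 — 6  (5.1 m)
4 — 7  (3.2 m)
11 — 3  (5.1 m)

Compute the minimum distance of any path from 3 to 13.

19.7 m

Compare a few routes:
3 - 11 - 4 - 1 - 6 - 13: 5.1+1.9+5.8+5.1+2.5 = 20.4
3 - 11 - 4 - 7 - 1 - 6 - 13: 5.1+1.9+3.2+1.9+5.1+2.5 = 19.7
The minimum is 19.7 m via 3 - 11 - 4 - 7 - 1 - 6 - 13.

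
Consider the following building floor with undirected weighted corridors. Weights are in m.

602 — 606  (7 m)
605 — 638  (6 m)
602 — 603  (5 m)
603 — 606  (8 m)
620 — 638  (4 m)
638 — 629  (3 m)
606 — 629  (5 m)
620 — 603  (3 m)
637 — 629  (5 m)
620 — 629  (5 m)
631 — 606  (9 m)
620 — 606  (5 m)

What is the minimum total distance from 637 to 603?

Candidate routes:
637–629–620–603: 5+5+3 = 13
637–629–638–620–603: 5+3+4+3 = 15
The minimum is 13 m via 637–629–620–603.

13 m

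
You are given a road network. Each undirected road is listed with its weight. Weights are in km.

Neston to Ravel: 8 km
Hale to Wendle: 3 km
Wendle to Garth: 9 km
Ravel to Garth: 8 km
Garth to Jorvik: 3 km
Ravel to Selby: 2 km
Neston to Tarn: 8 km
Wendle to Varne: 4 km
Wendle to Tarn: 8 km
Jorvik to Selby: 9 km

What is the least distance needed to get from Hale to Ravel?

Shortest distances from Hale:
Hale: 0
Wendle: 3  (via Hale)
Varne: 7  (via Wendle)
Tarn: 11  (via Wendle)
Garth: 12  (via Wendle)
Jorvik: 15  (via Garth)
Neston: 19  (via Tarn)
Ravel: 20  (via Garth)
Shortest route: Hale → Wendle → Garth → Ravel = 20 km.

20 km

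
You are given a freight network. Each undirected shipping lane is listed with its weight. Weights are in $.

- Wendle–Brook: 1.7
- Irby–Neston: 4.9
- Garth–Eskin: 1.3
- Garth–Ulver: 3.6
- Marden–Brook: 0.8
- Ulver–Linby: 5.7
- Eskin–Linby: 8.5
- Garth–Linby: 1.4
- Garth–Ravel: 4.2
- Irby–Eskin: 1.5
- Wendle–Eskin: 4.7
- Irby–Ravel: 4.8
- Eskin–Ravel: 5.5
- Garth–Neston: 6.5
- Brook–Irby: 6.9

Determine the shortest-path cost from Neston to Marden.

Shortest distances from Neston:
Neston: 0
Irby: 4.9  (via Neston)
Eskin: 6.4  (via Irby)
Garth: 6.5  (via Neston)
Linby: 7.9  (via Garth)
Ravel: 9.7  (via Irby)
Ulver: 10.1  (via Garth)
Wendle: 11.1  (via Eskin)
Brook: 11.8  (via Irby)
Marden: 12.6  (via Brook)
Shortest route: Neston–Irby–Brook–Marden = $12.6.

$12.6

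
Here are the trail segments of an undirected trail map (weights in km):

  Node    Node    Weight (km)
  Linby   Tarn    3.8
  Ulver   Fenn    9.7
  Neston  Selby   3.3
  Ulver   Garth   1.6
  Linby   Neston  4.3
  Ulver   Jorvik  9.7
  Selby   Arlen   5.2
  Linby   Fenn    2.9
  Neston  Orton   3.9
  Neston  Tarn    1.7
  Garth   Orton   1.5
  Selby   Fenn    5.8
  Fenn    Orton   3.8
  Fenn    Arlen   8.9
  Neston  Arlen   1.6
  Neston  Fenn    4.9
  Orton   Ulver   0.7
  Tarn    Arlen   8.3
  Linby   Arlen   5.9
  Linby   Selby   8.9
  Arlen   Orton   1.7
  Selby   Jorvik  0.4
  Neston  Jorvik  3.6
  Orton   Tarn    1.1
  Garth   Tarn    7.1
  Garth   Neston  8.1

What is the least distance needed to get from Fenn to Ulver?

4.5 km

Shortest distances from Fenn:
Fenn: 0
Linby: 2.9  (via Fenn)
Orton: 3.8  (via Fenn)
Ulver: 4.5  (via Orton)
Shortest route: Fenn–Orton–Ulver = 4.5 km.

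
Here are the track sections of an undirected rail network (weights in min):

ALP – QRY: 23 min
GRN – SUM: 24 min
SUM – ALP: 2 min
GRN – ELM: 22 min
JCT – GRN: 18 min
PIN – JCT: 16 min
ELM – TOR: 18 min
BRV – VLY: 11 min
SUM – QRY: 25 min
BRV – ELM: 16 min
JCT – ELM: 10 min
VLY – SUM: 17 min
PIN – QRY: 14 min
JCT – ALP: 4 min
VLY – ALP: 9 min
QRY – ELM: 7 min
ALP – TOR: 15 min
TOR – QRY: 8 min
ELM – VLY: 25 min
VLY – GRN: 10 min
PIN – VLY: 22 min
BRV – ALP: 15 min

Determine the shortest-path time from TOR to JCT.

19 min

Settle nodes by increasing distance from TOR:
TOR: 0
QRY: 8  (via TOR)
ELM: 15  (via QRY)
ALP: 15  (via TOR)
SUM: 17  (via ALP)
JCT: 19  (via ALP)
Shortest route: TOR → ALP → JCT = 19 min.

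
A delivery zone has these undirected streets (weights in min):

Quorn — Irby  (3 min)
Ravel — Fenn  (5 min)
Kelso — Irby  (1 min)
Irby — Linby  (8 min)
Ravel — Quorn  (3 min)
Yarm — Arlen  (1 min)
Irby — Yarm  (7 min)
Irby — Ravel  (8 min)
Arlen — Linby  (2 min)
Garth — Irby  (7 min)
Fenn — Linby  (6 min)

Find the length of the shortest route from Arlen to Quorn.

11 min

Enumerating some paths:
Arlen - Linby - Fenn - Ravel - Quorn: 2+6+5+3 = 16
Arlen - Linby - Irby - Quorn: 2+8+3 = 13
Arlen - Yarm - Irby - Quorn: 1+7+3 = 11
Cheapest is Arlen - Yarm - Irby - Quorn at 11 min.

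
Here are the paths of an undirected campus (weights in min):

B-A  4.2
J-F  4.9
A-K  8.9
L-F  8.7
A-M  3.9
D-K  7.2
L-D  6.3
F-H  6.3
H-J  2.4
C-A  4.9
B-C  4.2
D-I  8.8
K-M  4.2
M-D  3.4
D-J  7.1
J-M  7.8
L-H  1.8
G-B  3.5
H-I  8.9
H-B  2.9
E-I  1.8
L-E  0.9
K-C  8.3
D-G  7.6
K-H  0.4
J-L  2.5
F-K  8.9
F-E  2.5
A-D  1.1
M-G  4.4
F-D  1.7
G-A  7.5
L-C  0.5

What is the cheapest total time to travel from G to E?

9.1 min

Running Dijkstra from G:
G: 0
B: 3.5  (via G)
M: 4.4  (via G)
H: 6.4  (via B)
K: 6.8  (via H)
A: 7.5  (via G)
D: 7.6  (via G)
C: 7.7  (via B)
L: 8.2  (via H)
J: 8.8  (via H)
E: 9.1  (via L)
Shortest route: G–B–H–L–E = 9.1 min.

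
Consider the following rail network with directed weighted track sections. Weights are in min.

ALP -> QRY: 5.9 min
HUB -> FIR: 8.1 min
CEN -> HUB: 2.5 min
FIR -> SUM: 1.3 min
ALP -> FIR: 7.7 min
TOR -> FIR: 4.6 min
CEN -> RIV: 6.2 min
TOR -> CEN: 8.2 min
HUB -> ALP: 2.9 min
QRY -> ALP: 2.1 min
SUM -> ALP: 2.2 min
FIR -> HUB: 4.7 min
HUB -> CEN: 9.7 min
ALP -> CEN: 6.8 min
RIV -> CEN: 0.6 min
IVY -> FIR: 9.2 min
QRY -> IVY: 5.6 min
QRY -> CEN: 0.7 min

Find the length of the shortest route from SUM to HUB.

Candidate routes:
SUM–ALP–CEN–HUB: 2.2+6.8+2.5 = 11.5
SUM–ALP–QRY–CEN–HUB: 2.2+5.9+0.7+2.5 = 11.3
Cheapest is SUM–ALP–QRY–CEN–HUB at 11.3 min.

11.3 min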